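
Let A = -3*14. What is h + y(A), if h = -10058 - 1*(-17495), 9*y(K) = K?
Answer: 22297/3 ≈ 7432.3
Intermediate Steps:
A = -42
y(K) = K/9
h = 7437 (h = -10058 + 17495 = 7437)
h + y(A) = 7437 + (⅑)*(-42) = 7437 - 14/3 = 22297/3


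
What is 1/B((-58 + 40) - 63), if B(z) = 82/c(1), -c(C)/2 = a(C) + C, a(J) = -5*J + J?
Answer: 3/41 ≈ 0.073171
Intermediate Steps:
a(J) = -4*J
c(C) = 6*C (c(C) = -2*(-4*C + C) = -(-6)*C = 6*C)
B(z) = 41/3 (B(z) = 82/((6*1)) = 82/6 = 82*(1/6) = 41/3)
1/B((-58 + 40) - 63) = 1/(41/3) = 3/41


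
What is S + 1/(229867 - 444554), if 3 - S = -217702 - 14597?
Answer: 49872219473/214687 ≈ 2.3230e+5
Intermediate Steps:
S = 232302 (S = 3 - (-217702 - 14597) = 3 - 1*(-232299) = 3 + 232299 = 232302)
S + 1/(229867 - 444554) = 232302 + 1/(229867 - 444554) = 232302 + 1/(-214687) = 232302 - 1/214687 = 49872219473/214687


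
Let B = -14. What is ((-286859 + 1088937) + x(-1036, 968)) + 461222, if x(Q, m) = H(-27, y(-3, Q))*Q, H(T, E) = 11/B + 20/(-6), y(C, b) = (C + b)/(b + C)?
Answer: 3802702/3 ≈ 1.2676e+6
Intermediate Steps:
y(C, b) = 1 (y(C, b) = (C + b)/(C + b) = 1)
H(T, E) = -173/42 (H(T, E) = 11/(-14) + 20/(-6) = 11*(-1/14) + 20*(-⅙) = -11/14 - 10/3 = -173/42)
x(Q, m) = -173*Q/42
((-286859 + 1088937) + x(-1036, 968)) + 461222 = ((-286859 + 1088937) - 173/42*(-1036)) + 461222 = (802078 + 12802/3) + 461222 = 2419036/3 + 461222 = 3802702/3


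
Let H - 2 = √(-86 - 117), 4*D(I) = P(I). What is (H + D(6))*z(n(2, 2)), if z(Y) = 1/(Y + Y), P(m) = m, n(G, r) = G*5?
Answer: 7/40 + I*√203/20 ≈ 0.175 + 0.71239*I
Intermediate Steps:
n(G, r) = 5*G
D(I) = I/4
H = 2 + I*√203 (H = 2 + √(-86 - 117) = 2 + √(-203) = 2 + I*√203 ≈ 2.0 + 14.248*I)
z(Y) = 1/(2*Y)
(H + D(6))*z(n(2, 2)) = ((2 + I*√203) + (¼)*6)*(1/(2*((5*2)))) = ((2 + I*√203) + 3/2)*((½)/10) = (7/2 + I*√203)*((½)*(⅒)) = (7/2 + I*√203)*(1/20) = 7/40 + I*√203/20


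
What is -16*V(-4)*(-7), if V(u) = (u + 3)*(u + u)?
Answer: 896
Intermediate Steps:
V(u) = 2*u*(3 + u) (V(u) = (3 + u)*(2*u) = 2*u*(3 + u))
-16*V(-4)*(-7) = -32*(-4)*(3 - 4)*(-7) = -32*(-4)*(-1)*(-7) = -16*8*(-7) = -128*(-7) = 896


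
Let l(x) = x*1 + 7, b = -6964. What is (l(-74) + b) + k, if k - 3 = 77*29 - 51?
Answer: -4846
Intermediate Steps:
l(x) = 7 + x (l(x) = x + 7 = 7 + x)
k = 2185 (k = 3 + (77*29 - 51) = 3 + (2233 - 51) = 3 + 2182 = 2185)
(l(-74) + b) + k = ((7 - 74) - 6964) + 2185 = (-67 - 6964) + 2185 = -7031 + 2185 = -4846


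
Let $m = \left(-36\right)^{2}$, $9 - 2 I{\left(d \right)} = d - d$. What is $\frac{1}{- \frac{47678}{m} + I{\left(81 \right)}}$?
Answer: $- \frac{648}{20923} \approx -0.030971$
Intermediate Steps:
$I{\left(d \right)} = \frac{9}{2}$ ($I{\left(d \right)} = \frac{9}{2} - \frac{d - d}{2} = \frac{9}{2} - 0 = \frac{9}{2} + 0 = \frac{9}{2}$)
$m = 1296$
$\frac{1}{- \frac{47678}{m} + I{\left(81 \right)}} = \frac{1}{- \frac{47678}{1296} + \frac{9}{2}} = \frac{1}{\left(-47678\right) \frac{1}{1296} + \frac{9}{2}} = \frac{1}{- \frac{23839}{648} + \frac{9}{2}} = \frac{1}{- \frac{20923}{648}} = - \frac{648}{20923}$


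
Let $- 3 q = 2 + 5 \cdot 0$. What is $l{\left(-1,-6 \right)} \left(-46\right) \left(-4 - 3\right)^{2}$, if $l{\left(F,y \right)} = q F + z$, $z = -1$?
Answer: $\frac{2254}{3} \approx 751.33$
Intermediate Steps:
$q = - \frac{2}{3}$ ($q = - \frac{2 + 5 \cdot 0}{3} = - \frac{2 + 0}{3} = \left(- \frac{1}{3}\right) 2 = - \frac{2}{3} \approx -0.66667$)
$l{\left(F,y \right)} = -1 - \frac{2 F}{3}$ ($l{\left(F,y \right)} = - \frac{2 F}{3} - 1 = -1 - \frac{2 F}{3}$)
$l{\left(-1,-6 \right)} \left(-46\right) \left(-4 - 3\right)^{2} = \left(-1 - - \frac{2}{3}\right) \left(-46\right) \left(-4 - 3\right)^{2} = \left(-1 + \frac{2}{3}\right) \left(-46\right) \left(-7\right)^{2} = \left(- \frac{1}{3}\right) \left(-46\right) 49 = \frac{46}{3} \cdot 49 = \frac{2254}{3}$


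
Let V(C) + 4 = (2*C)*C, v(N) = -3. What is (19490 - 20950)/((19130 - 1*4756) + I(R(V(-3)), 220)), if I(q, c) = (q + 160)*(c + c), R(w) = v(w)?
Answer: -730/41727 ≈ -0.017495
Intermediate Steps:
V(C) = -4 + 2*C² (V(C) = -4 + (2*C)*C = -4 + 2*C²)
R(w) = -3
I(q, c) = 2*c*(160 + q) (I(q, c) = (160 + q)*(2*c) = 2*c*(160 + q))
(19490 - 20950)/((19130 - 1*4756) + I(R(V(-3)), 220)) = (19490 - 20950)/((19130 - 1*4756) + 2*220*(160 - 3)) = -1460/((19130 - 4756) + 2*220*157) = -1460/(14374 + 69080) = -1460/83454 = -1460*1/83454 = -730/41727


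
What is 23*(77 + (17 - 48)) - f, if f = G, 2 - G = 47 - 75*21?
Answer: -472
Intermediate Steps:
G = 1530 (G = 2 - (47 - 75*21) = 2 - (47 - 1575) = 2 - 1*(-1528) = 2 + 1528 = 1530)
f = 1530
23*(77 + (17 - 48)) - f = 23*(77 + (17 - 48)) - 1*1530 = 23*(77 - 31) - 1530 = 23*46 - 1530 = 1058 - 1530 = -472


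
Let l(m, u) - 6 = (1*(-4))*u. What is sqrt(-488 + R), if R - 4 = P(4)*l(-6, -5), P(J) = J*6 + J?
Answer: 2*sqrt(61) ≈ 15.620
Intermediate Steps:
l(m, u) = 6 - 4*u (l(m, u) = 6 + (1*(-4))*u = 6 - 4*u)
P(J) = 7*J (P(J) = 6*J + J = 7*J)
R = 732 (R = 4 + (7*4)*(6 - 4*(-5)) = 4 + 28*(6 + 20) = 4 + 28*26 = 4 + 728 = 732)
sqrt(-488 + R) = sqrt(-488 + 732) = sqrt(244) = 2*sqrt(61)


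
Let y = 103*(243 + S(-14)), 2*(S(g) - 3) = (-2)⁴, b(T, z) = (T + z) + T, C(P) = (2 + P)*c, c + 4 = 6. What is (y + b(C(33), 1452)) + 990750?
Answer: 1018504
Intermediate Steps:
c = 2 (c = -4 + 6 = 2)
C(P) = 4 + 2*P (C(P) = (2 + P)*2 = 4 + 2*P)
b(T, z) = z + 2*T
S(g) = 11 (S(g) = 3 + (½)*(-2)⁴ = 3 + (½)*16 = 3 + 8 = 11)
y = 26162 (y = 103*(243 + 11) = 103*254 = 26162)
(y + b(C(33), 1452)) + 990750 = (26162 + (1452 + 2*(4 + 2*33))) + 990750 = (26162 + (1452 + 2*(4 + 66))) + 990750 = (26162 + (1452 + 2*70)) + 990750 = (26162 + (1452 + 140)) + 990750 = (26162 + 1592) + 990750 = 27754 + 990750 = 1018504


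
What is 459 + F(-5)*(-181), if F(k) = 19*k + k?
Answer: 18559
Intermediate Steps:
F(k) = 20*k
459 + F(-5)*(-181) = 459 + (20*(-5))*(-181) = 459 - 100*(-181) = 459 + 18100 = 18559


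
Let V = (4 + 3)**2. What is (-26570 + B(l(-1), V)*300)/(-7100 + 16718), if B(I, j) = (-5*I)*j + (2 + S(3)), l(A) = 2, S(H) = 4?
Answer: -85885/4809 ≈ -17.859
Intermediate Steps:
V = 49 (V = 7**2 = 49)
B(I, j) = 6 - 5*I*j (B(I, j) = (-5*I)*j + (2 + 4) = -5*I*j + 6 = 6 - 5*I*j)
(-26570 + B(l(-1), V)*300)/(-7100 + 16718) = (-26570 + (6 - 5*2*49)*300)/(-7100 + 16718) = (-26570 + (6 - 490)*300)/9618 = (-26570 - 484*300)*(1/9618) = (-26570 - 145200)*(1/9618) = -171770*1/9618 = -85885/4809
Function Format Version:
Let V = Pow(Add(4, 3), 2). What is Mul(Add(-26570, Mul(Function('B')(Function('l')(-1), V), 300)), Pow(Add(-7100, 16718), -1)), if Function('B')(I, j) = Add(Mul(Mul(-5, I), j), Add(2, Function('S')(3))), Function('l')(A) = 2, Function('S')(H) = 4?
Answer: Rational(-85885, 4809) ≈ -17.859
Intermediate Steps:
V = 49 (V = Pow(7, 2) = 49)
Function('B')(I, j) = Add(6, Mul(-5, I, j)) (Function('B')(I, j) = Add(Mul(Mul(-5, I), j), Add(2, 4)) = Add(Mul(-5, I, j), 6) = Add(6, Mul(-5, I, j)))
Mul(Add(-26570, Mul(Function('B')(Function('l')(-1), V), 300)), Pow(Add(-7100, 16718), -1)) = Mul(Add(-26570, Mul(Add(6, Mul(-5, 2, 49)), 300)), Pow(Add(-7100, 16718), -1)) = Mul(Add(-26570, Mul(Add(6, -490), 300)), Pow(9618, -1)) = Mul(Add(-26570, Mul(-484, 300)), Rational(1, 9618)) = Mul(Add(-26570, -145200), Rational(1, 9618)) = Mul(-171770, Rational(1, 9618)) = Rational(-85885, 4809)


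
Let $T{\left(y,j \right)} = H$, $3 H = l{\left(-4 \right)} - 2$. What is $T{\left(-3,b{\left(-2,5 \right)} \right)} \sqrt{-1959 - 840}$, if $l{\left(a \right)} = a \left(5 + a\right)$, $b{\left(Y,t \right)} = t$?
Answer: $- 6 i \sqrt{311} \approx - 105.81 i$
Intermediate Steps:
$H = -2$ ($H = \frac{- 4 \left(5 - 4\right) - 2}{3} = \frac{\left(-4\right) 1 - 2}{3} = \frac{-4 - 2}{3} = \frac{1}{3} \left(-6\right) = -2$)
$T{\left(y,j \right)} = -2$
$T{\left(-3,b{\left(-2,5 \right)} \right)} \sqrt{-1959 - 840} = - 2 \sqrt{-1959 - 840} = - 2 \sqrt{-2799} = - 2 \cdot 3 i \sqrt{311} = - 6 i \sqrt{311}$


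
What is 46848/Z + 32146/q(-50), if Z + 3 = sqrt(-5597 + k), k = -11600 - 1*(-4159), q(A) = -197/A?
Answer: 4*(-1101789*I + 401825*sqrt(13038))/(197*(sqrt(13038) + 3*I)) ≈ 8148.1 - 410.0*I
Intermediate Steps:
k = -7441 (k = -11600 + 4159 = -7441)
Z = -3 + I*sqrt(13038) (Z = -3 + sqrt(-5597 - 7441) = -3 + sqrt(-13038) = -3 + I*sqrt(13038) ≈ -3.0 + 114.18*I)
46848/Z + 32146/q(-50) = 46848/(-3 + I*sqrt(13038)) + 32146/((-197/(-50))) = 46848/(-3 + I*sqrt(13038)) + 32146/((-197*(-1/50))) = 46848/(-3 + I*sqrt(13038)) + 32146/(197/50) = 46848/(-3 + I*sqrt(13038)) + 32146*(50/197) = 46848/(-3 + I*sqrt(13038)) + 1607300/197 = 1607300/197 + 46848/(-3 + I*sqrt(13038))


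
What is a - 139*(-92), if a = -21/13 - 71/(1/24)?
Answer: 144071/13 ≈ 11082.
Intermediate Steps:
a = -22173/13 (a = -21*1/13 - 71/1/24 = -21/13 - 71*24 = -21/13 - 1704 = -22173/13 ≈ -1705.6)
a - 139*(-92) = -22173/13 - 139*(-92) = -22173/13 + 12788 = 144071/13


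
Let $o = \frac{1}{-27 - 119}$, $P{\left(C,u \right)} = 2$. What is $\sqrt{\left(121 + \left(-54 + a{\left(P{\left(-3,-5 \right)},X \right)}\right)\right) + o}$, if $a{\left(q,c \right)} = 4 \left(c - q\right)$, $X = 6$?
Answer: $\frac{\sqrt{1769082}}{146} \approx 9.1101$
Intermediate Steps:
$a{\left(q,c \right)} = - 4 q + 4 c$
$o = - \frac{1}{146}$ ($o = \frac{1}{-146} = - \frac{1}{146} \approx -0.0068493$)
$\sqrt{\left(121 + \left(-54 + a{\left(P{\left(-3,-5 \right)},X \right)}\right)\right) + o} = \sqrt{\left(121 + \left(-54 + \left(\left(-4\right) 2 + 4 \cdot 6\right)\right)\right) - \frac{1}{146}} = \sqrt{\left(121 + \left(-54 + \left(-8 + 24\right)\right)\right) - \frac{1}{146}} = \sqrt{\left(121 + \left(-54 + 16\right)\right) - \frac{1}{146}} = \sqrt{\left(121 - 38\right) - \frac{1}{146}} = \sqrt{83 - \frac{1}{146}} = \sqrt{\frac{12117}{146}} = \frac{\sqrt{1769082}}{146}$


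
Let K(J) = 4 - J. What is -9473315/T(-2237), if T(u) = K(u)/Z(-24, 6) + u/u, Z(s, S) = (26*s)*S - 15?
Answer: -11870063695/506 ≈ -2.3459e+7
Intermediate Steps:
Z(s, S) = -15 + 26*S*s (Z(s, S) = 26*S*s - 15 = -15 + 26*S*s)
T(u) = 3755/3759 + u/3759 (T(u) = (4 - u)/(-15 + 26*6*(-24)) + u/u = (4 - u)/(-15 - 3744) + 1 = (4 - u)/(-3759) + 1 = (4 - u)*(-1/3759) + 1 = (-4/3759 + u/3759) + 1 = 3755/3759 + u/3759)
-9473315/T(-2237) = -9473315/(3755/3759 + (1/3759)*(-2237)) = -9473315/(3755/3759 - 2237/3759) = -9473315/506/1253 = -9473315*1253/506 = -11870063695/506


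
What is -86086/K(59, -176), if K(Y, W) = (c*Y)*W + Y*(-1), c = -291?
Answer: -86086/3021685 ≈ -0.028489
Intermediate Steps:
K(Y, W) = -Y - 291*W*Y (K(Y, W) = (-291*Y)*W + Y*(-1) = -291*W*Y - Y = -Y - 291*W*Y)
-86086/K(59, -176) = -86086*1/(59*(-1 - 291*(-176))) = -86086*1/(59*(-1 + 51216)) = -86086/(59*51215) = -86086/3021685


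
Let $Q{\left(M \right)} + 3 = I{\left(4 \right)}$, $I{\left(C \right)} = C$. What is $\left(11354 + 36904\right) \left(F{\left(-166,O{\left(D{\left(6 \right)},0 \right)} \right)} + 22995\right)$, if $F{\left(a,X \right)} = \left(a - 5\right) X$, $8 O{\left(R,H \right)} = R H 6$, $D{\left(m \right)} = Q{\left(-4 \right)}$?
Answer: $1109692710$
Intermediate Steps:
$Q{\left(M \right)} = 1$ ($Q{\left(M \right)} = -3 + 4 = 1$)
$D{\left(m \right)} = 1$
$O{\left(R,H \right)} = \frac{3 H R}{4}$ ($O{\left(R,H \right)} = \frac{R H 6}{8} = \frac{H R 6}{8} = \frac{6 H R}{8} = \frac{3 H R}{4}$)
$F{\left(a,X \right)} = X \left(-5 + a\right)$ ($F{\left(a,X \right)} = \left(-5 + a\right) X = X \left(-5 + a\right)$)
$\left(11354 + 36904\right) \left(F{\left(-166,O{\left(D{\left(6 \right)},0 \right)} \right)} + 22995\right) = \left(11354 + 36904\right) \left(\frac{3}{4} \cdot 0 \cdot 1 \left(-5 - 166\right) + 22995\right) = 48258 \left(0 \left(-171\right) + 22995\right) = 48258 \left(0 + 22995\right) = 48258 \cdot 22995 = 1109692710$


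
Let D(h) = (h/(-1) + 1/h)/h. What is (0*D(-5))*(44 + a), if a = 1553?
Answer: 0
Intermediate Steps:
D(h) = (1/h - h)/h (D(h) = (h*(-1) + 1/h)/h = (-h + 1/h)/h = (1/h - h)/h)
(0*D(-5))*(44 + a) = (0*(-1 + (-5)**(-2)))*(44 + 1553) = (0*(-1 + 1/25))*1597 = (0*(-24/25))*1597 = 0*1597 = 0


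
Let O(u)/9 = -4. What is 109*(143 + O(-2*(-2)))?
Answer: 11663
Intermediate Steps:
O(u) = -36 (O(u) = 9*(-4) = -36)
109*(143 + O(-2*(-2))) = 109*(143 - 36) = 109*107 = 11663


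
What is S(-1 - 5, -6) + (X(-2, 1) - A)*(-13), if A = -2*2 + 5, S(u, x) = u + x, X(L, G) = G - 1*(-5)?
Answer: -77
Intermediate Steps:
X(L, G) = 5 + G (X(L, G) = G + 5 = 5 + G)
A = 1 (A = -4 + 5 = 1)
S(-1 - 5, -6) + (X(-2, 1) - A)*(-13) = ((-1 - 5) - 6) + ((5 + 1) - 1*1)*(-13) = (-6 - 6) + (6 - 1)*(-13) = -12 + 5*(-13) = -12 - 65 = -77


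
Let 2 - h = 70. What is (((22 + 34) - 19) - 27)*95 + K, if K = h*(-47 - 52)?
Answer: 7682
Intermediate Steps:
h = -68 (h = 2 - 1*70 = 2 - 70 = -68)
K = 6732 (K = -68*(-47 - 52) = -68*(-99) = 6732)
(((22 + 34) - 19) - 27)*95 + K = (((22 + 34) - 19) - 27)*95 + 6732 = ((56 - 19) - 27)*95 + 6732 = (37 - 27)*95 + 6732 = 10*95 + 6732 = 950 + 6732 = 7682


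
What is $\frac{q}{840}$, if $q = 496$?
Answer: $\frac{62}{105} \approx 0.59048$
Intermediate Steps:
$\frac{q}{840} = \frac{496}{840} = 496 \cdot \frac{1}{840} = \frac{62}{105}$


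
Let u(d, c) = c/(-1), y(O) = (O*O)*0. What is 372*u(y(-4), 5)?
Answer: -1860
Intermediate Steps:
y(O) = 0 (y(O) = O**2*0 = 0)
u(d, c) = -c (u(d, c) = c*(-1) = -c)
372*u(y(-4), 5) = 372*(-1*5) = 372*(-5) = -1860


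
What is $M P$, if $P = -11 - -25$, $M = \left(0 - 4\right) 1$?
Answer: $-56$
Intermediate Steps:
$M = -4$ ($M = \left(-4\right) 1 = -4$)
$P = 14$ ($P = -11 + 25 = 14$)
$M P = \left(-4\right) 14 = -56$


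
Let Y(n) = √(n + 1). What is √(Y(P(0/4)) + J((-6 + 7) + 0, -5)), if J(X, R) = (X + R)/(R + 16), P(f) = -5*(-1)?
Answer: √(-44 + 121*√6)/11 ≈ 1.4442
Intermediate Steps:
P(f) = 5
J(X, R) = (R + X)/(16 + R)
Y(n) = √(1 + n)
√(Y(P(0/4)) + J((-6 + 7) + 0, -5)) = √(√(1 + 5) + (-5 + ((-6 + 7) + 0))/(16 - 5)) = √(√6 + (-5 + (1 + 0))/11) = √(√6 + (-5 + 1)/11) = √(√6 + (1/11)*(-4)) = √(√6 - 4/11) = √(-4/11 + √6)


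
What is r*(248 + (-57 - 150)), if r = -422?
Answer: -17302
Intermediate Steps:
r*(248 + (-57 - 150)) = -422*(248 + (-57 - 150)) = -422*(248 - 207) = -422*41 = -17302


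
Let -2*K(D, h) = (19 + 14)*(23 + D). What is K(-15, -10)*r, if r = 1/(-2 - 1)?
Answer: 44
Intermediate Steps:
r = -1/3 (r = 1/(-3) = -1/3 ≈ -0.33333)
K(D, h) = -759/2 - 33*D/2 (K(D, h) = -(19 + 14)*(23 + D)/2 = -33*(23 + D)/2 = -(759 + 33*D)/2 = -759/2 - 33*D/2)
K(-15, -10)*r = (-759/2 - 33/2*(-15))*(-1/3) = (-759/2 + 495/2)*(-1/3) = -132*(-1/3) = 44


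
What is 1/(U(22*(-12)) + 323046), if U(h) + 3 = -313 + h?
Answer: 1/322466 ≈ 3.1011e-6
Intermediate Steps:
U(h) = -316 + h (U(h) = -3 + (-313 + h) = -316 + h)
1/(U(22*(-12)) + 323046) = 1/((-316 + 22*(-12)) + 323046) = 1/((-316 - 264) + 323046) = 1/(-580 + 323046) = 1/322466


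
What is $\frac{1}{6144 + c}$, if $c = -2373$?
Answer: $\frac{1}{3771} \approx 0.00026518$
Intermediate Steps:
$\frac{1}{6144 + c} = \frac{1}{6144 - 2373} = \frac{1}{3771}$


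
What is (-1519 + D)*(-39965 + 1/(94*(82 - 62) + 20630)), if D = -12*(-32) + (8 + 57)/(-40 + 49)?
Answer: 913106331235/20259 ≈ 4.5072e+7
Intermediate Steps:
D = 3521/9 (D = 384 + 65/9 = 3521/9 ≈ 391.22)
(-1519 + D)*(-39965 + 1/(94*(82 - 62) + 20630)) = (-1519 + 3521/9)*(-39965 + 1/(94*(82 - 62) + 20630)) = -10150*(-39965 + 1/(94*20 + 20630))/9 = -10150*(-39965 + 1/(1880 + 20630))/9 = -10150*(-39965 + 1/22510)/9 = -10150/9*(-899612149/22510) = 913106331235/20259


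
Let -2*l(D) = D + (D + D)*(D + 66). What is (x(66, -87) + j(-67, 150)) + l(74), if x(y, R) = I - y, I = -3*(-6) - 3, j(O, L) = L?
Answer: -10298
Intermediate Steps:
I = 15 (I = 18 - 3 = 15)
x(y, R) = 15 - y
l(D) = -D/2 - D*(66 + D) (l(D) = -(D + (D + D)*(D + 66))/2 = -(D + (2*D)*(66 + D))/2 = -(D + 2*D*(66 + D))/2 = -D/2 - D*(66 + D))
(x(66, -87) + j(-67, 150)) + l(74) = ((15 - 1*66) + 150) - 1/2*74*(133 + 2*74) = ((15 - 66) + 150) - 1/2*74*(133 + 148) = (-51 + 150) - 1/2*74*281 = 99 - 10397 = -10298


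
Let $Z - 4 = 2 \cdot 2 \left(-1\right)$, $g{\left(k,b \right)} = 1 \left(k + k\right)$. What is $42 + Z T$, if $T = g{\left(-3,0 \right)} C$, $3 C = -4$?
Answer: $42$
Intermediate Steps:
$g{\left(k,b \right)} = 2 k$ ($g{\left(k,b \right)} = 1 \cdot 2 k = 2 k$)
$C = - \frac{4}{3}$ ($C = \frac{1}{3} \left(-4\right) = - \frac{4}{3} \approx -1.3333$)
$T = 8$ ($T = 2 \left(-3\right) \left(- \frac{4}{3}\right) = \left(-6\right) \left(- \frac{4}{3}\right) = 8$)
$Z = 0$ ($Z = 4 + 2 \cdot 2 \left(-1\right) = 4 + 4 \left(-1\right) = 4 - 4 = 0$)
$42 + Z T = 42 + 0 \cdot 8 = 42 + 0 = 42$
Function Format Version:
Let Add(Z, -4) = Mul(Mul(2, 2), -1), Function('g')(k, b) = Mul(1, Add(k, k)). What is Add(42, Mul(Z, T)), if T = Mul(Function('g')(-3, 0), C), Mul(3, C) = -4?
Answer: 42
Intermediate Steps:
Function('g')(k, b) = Mul(2, k) (Function('g')(k, b) = Mul(1, Mul(2, k)) = Mul(2, k))
C = Rational(-4, 3) (C = Mul(Rational(1, 3), -4) = Rational(-4, 3) ≈ -1.3333)
T = 8 (T = Mul(Mul(2, -3), Rational(-4, 3)) = Mul(-6, Rational(-4, 3)) = 8)
Z = 0 (Z = Add(4, Mul(Mul(2, 2), -1)) = Add(4, Mul(4, -1)) = Add(4, -4) = 0)
Add(42, Mul(Z, T)) = Add(42, Mul(0, 8)) = Add(42, 0) = 42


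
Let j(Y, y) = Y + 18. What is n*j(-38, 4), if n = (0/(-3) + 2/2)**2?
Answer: -20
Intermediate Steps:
j(Y, y) = 18 + Y
n = 1 (n = (0*(-1/3) + 2*(1/2))**2 = (0 + 1)**2 = 1**2 = 1)
n*j(-38, 4) = 1*(18 - 38) = 1*(-20) = -20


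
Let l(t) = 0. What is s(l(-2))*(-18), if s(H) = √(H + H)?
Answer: 0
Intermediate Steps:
s(H) = √2*√H (s(H) = √(2*H) = √2*√H)
s(l(-2))*(-18) = (√2*√0)*(-18) = (√2*0)*(-18) = 0*(-18) = 0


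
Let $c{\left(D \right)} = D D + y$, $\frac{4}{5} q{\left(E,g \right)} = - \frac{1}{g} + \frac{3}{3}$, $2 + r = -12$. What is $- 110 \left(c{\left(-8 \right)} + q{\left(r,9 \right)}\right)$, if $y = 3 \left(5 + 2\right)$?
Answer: $- \frac{85250}{9} \approx -9472.2$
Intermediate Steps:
$r = -14$ ($r = -2 - 12 = -14$)
$q{\left(E,g \right)} = \frac{5}{4} - \frac{5}{4 g}$ ($q{\left(E,g \right)} = \frac{5 \left(- \frac{1}{g} + \frac{3}{3}\right)}{4} = \frac{5 \left(- \frac{1}{g} + 3 \cdot \frac{1}{3}\right)}{4} = \frac{5 \left(- \frac{1}{g} + 1\right)}{4} = \frac{5 \left(1 - \frac{1}{g}\right)}{4} = \frac{5}{4} - \frac{5}{4 g}$)
$y = 21$ ($y = 3 \cdot 7 = 21$)
$c{\left(D \right)} = 21 + D^{2}$ ($c{\left(D \right)} = D D + 21 = D^{2} + 21 = 21 + D^{2}$)
$- 110 \left(c{\left(-8 \right)} + q{\left(r,9 \right)}\right) = - 110 \left(\left(21 + \left(-8\right)^{2}\right) + \frac{5 \left(-1 + 9\right)}{4 \cdot 9}\right) = - 110 \left(\left(21 + 64\right) + \frac{5}{4} \cdot \frac{1}{9} \cdot 8\right) = - 110 \left(85 + \frac{10}{9}\right) = \left(-110\right) \frac{775}{9} = - \frac{85250}{9}$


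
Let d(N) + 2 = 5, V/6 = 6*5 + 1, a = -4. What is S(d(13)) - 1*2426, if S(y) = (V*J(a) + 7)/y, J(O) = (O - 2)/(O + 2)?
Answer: -6713/3 ≈ -2237.7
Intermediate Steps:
V = 186 (V = 6*(6*5 + 1) = 6*(30 + 1) = 6*31 = 186)
J(O) = (-2 + O)/(2 + O)
d(N) = 3 (d(N) = -2 + 5 = 3)
S(y) = 565/y (S(y) = (186*((-2 - 4)/(2 - 4)) + 7)/y = (186*(-6/(-2)) + 7)/y = (186*(-1/2*(-6)) + 7)/y = (186*3 + 7)/y = (558 + 7)/y = 565/y)
S(d(13)) - 1*2426 = 565/3 - 1*2426 = 565*(1/3) - 2426 = 565/3 - 2426 = -6713/3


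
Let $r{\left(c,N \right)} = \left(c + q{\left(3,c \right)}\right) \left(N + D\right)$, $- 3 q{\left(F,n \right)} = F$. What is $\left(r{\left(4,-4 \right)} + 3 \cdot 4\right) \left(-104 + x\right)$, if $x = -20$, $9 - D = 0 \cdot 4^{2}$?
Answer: $-3348$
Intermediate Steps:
$q{\left(F,n \right)} = - \frac{F}{3}$
$D = 9$ ($D = 9 - 0 \cdot 4^{2} = 9 - 0 \cdot 16 = 9 - 0 = 9 + 0 = 9$)
$r{\left(c,N \right)} = \left(-1 + c\right) \left(9 + N\right)$ ($r{\left(c,N \right)} = \left(c - 1\right) \left(N + 9\right) = \left(c - 1\right) \left(9 + N\right) = \left(-1 + c\right) \left(9 + N\right)$)
$\left(r{\left(4,-4 \right)} + 3 \cdot 4\right) \left(-104 + x\right) = \left(\left(-9 - -4 + 9 \cdot 4 - 16\right) + 3 \cdot 4\right) \left(-104 - 20\right) = \left(\left(-9 + 4 + 36 - 16\right) + 12\right) \left(-124\right) = \left(15 + 12\right) \left(-124\right) = 27 \left(-124\right) = -3348$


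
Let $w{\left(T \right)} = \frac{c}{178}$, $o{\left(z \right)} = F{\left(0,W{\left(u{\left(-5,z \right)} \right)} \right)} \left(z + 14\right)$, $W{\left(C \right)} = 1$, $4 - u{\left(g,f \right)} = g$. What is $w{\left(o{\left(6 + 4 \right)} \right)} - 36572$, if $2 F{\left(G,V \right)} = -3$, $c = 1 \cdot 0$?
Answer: $-36572$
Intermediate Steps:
$u{\left(g,f \right)} = 4 - g$
$c = 0$
$F{\left(G,V \right)} = - \frac{3}{2}$ ($F{\left(G,V \right)} = \frac{1}{2} \left(-3\right) = - \frac{3}{2}$)
$o{\left(z \right)} = -21 - \frac{3 z}{2}$ ($o{\left(z \right)} = - \frac{3 \left(z + 14\right)}{2} = - \frac{3 \left(14 + z\right)}{2} = -21 - \frac{3 z}{2}$)
$w{\left(T \right)} = 0$ ($w{\left(T \right)} = \frac{0}{178} = 0 \cdot \frac{1}{178} = 0$)
$w{\left(o{\left(6 + 4 \right)} \right)} - 36572 = 0 - 36572 = -36572$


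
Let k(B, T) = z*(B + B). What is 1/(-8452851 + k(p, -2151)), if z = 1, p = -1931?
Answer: -1/8456713 ≈ -1.1825e-7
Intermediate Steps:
k(B, T) = 2*B (k(B, T) = 1*(B + B) = 1*(2*B) = 2*B)
1/(-8452851 + k(p, -2151)) = 1/(-8452851 + 2*(-1931)) = 1/(-8452851 - 3862) = 1/(-8456713) = -1/8456713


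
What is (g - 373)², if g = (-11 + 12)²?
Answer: 138384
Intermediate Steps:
g = 1 (g = 1² = 1)
(g - 373)² = (1 - 373)² = (-372)² = 138384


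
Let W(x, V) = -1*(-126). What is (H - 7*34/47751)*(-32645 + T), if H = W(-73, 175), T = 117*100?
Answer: -126013246660/47751 ≈ -2.6390e+6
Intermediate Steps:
W(x, V) = 126
T = 11700
H = 126
(H - 7*34/47751)*(-32645 + T) = (126 - 7*34/47751)*(-32645 + 11700) = (126 - 238*1/47751)*(-20945) = (126 - 238/47751)*(-20945) = (6016388/47751)*(-20945) = -126013246660/47751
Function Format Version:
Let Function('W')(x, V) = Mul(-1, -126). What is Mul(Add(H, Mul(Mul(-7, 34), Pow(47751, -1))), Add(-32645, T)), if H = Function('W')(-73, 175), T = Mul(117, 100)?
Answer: Rational(-126013246660, 47751) ≈ -2.6390e+6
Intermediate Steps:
Function('W')(x, V) = 126
T = 11700
H = 126
Mul(Add(H, Mul(Mul(-7, 34), Pow(47751, -1))), Add(-32645, T)) = Mul(Add(126, Mul(Mul(-7, 34), Pow(47751, -1))), Add(-32645, 11700)) = Mul(Add(126, Mul(-238, Rational(1, 47751))), -20945) = Mul(Add(126, Rational(-238, 47751)), -20945) = Mul(Rational(6016388, 47751), -20945) = Rational(-126013246660, 47751)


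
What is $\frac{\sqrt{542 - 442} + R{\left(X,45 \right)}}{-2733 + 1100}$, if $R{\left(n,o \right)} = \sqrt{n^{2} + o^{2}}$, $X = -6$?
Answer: $- \frac{10}{1633} - \frac{3 \sqrt{229}}{1633} \approx -0.033924$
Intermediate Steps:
$\frac{\sqrt{542 - 442} + R{\left(X,45 \right)}}{-2733 + 1100} = \frac{\sqrt{542 - 442} + \sqrt{\left(-6\right)^{2} + 45^{2}}}{-2733 + 1100} = \frac{\sqrt{100} + \sqrt{36 + 2025}}{-1633} = \left(10 + \sqrt{2061}\right) \left(- \frac{1}{1633}\right) = \left(10 + 3 \sqrt{229}\right) \left(- \frac{1}{1633}\right) = - \frac{10}{1633} - \frac{3 \sqrt{229}}{1633}$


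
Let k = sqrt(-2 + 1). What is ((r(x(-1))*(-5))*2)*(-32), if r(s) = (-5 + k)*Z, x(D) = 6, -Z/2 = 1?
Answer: 3200 - 640*I ≈ 3200.0 - 640.0*I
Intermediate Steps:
Z = -2 (Z = -2*1 = -2)
k = I (k = sqrt(-1) = I ≈ 1.0*I)
r(s) = 10 - 2*I (r(s) = (-5 + I)*(-2) = 10 - 2*I)
((r(x(-1))*(-5))*2)*(-32) = (((10 - 2*I)*(-5))*2)*(-32) = ((-50 + 10*I)*2)*(-32) = (-100 + 20*I)*(-32) = 3200 - 640*I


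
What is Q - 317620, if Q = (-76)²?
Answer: -311844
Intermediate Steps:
Q = 5776
Q - 317620 = 5776 - 317620 = -311844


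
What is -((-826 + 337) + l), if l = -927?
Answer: 1416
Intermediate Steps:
-((-826 + 337) + l) = -((-826 + 337) - 927) = -(-489 - 927) = -1*(-1416) = 1416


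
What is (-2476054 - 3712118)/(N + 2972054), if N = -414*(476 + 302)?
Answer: -3094086/1324981 ≈ -2.3352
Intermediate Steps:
N = -322092 (N = -414*778 = -322092)
(-2476054 - 3712118)/(N + 2972054) = (-2476054 - 3712118)/(-322092 + 2972054) = -6188172/2649962 = -6188172*1/2649962 = -3094086/1324981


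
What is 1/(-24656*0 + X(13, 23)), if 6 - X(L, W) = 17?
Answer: -1/11 ≈ -0.090909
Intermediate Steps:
X(L, W) = -11 (X(L, W) = 6 - 1*17 = 6 - 17 = -11)
1/(-24656*0 + X(13, 23)) = 1/(-24656*0 - 11) = 1/(-368*0 - 11) = 1/(0 - 11) = 1/(-11) = -1/11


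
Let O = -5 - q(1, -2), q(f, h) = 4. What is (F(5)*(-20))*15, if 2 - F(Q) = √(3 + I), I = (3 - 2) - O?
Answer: -600 + 300*√13 ≈ 481.67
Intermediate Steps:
O = -9 (O = -5 - 1*4 = -5 - 4 = -9)
I = 10 (I = (3 - 2) - 1*(-9) = 1 + 9 = 10)
F(Q) = 2 - √13 (F(Q) = 2 - √(3 + 10) = 2 - √13)
(F(5)*(-20))*15 = ((2 - √13)*(-20))*15 = (-40 + 20*√13)*15 = -600 + 300*√13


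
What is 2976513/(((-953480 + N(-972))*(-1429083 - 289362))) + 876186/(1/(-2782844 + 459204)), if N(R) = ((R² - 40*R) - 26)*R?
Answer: -65654586072919125179826437/32247786811120 ≈ -2.0359e+12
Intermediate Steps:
N(R) = R*(-26 + R² - 40*R) (N(R) = (-26 + R² - 40*R)*R = R*(-26 + R² - 40*R))
2976513/(((-953480 + N(-972))*(-1429083 - 289362))) + 876186/(1/(-2782844 + 459204)) = 2976513/(((-953480 - 972*(-26 + (-972)² - 40*(-972)))*(-1429083 - 289362))) + 876186/(1/(-2782844 + 459204)) = 2976513/(((-953480 - 972*(-26 + 944784 + 38880))*(-1718445))) + 876186/(1/(-2323640)) = 2976513/(((-953480 - 972*983638)*(-1718445))) + 876186/(-1/2323640) = 2976513/(((-953480 - 956096136)*(-1718445))) + 876186*(-2323640) = 2976513/((-957049616*(-1718445))) - 2035940837040 = 2976513/1644637127367120 - 2035940837040 = 2976513*(1/1644637127367120) - 2035940837040 = 58363/32247786811120 - 2035940837040 = -65654586072919125179826437/32247786811120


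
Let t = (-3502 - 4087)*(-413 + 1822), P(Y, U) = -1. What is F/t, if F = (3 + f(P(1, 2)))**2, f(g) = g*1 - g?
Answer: -9/10692901 ≈ -8.4168e-7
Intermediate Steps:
f(g) = 0 (f(g) = g - g = 0)
t = -10692901 (t = -7589*1409 = -10692901)
F = 9 (F = (3 + 0)**2 = 3**2 = 9)
F/t = 9/(-10692901) = 9*(-1/10692901) = -9/10692901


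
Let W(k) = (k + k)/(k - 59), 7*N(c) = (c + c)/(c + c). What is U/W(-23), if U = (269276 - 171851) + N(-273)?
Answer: 27961016/161 ≈ 1.7367e+5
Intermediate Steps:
N(c) = 1/7 (N(c) = ((c + c)/(c + c))/7 = ((2*c)/((2*c)))/7 = ((2*c)*(1/(2*c)))/7 = (1/7)*1 = 1/7)
W(k) = 2*k/(-59 + k) (W(k) = (2*k)/(-59 + k) = 2*k/(-59 + k))
U = 681976/7 (U = (269276 - 171851) + 1/7 = 97425 + 1/7 = 681976/7 ≈ 97425.)
U/W(-23) = 681976/(7*((2*(-23)/(-59 - 23)))) = 681976/(7*((2*(-23)/(-82)))) = 681976/(7*((2*(-23)*(-1/82)))) = 681976/(7*(23/41)) = (681976/7)*(41/23) = 27961016/161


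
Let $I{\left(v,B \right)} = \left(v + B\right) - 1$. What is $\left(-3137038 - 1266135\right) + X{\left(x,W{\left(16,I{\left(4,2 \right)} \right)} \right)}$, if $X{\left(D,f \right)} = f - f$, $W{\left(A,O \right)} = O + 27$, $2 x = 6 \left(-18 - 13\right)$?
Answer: $-4403173$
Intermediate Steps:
$I{\left(v,B \right)} = -1 + B + v$ ($I{\left(v,B \right)} = \left(B + v\right) - 1 = -1 + B + v$)
$x = -93$ ($x = \frac{6 \left(-18 - 13\right)}{2} = \frac{6 \left(-31\right)}{2} = \frac{1}{2} \left(-186\right) = -93$)
$W{\left(A,O \right)} = 27 + O$
$X{\left(D,f \right)} = 0$
$\left(-3137038 - 1266135\right) + X{\left(x,W{\left(16,I{\left(4,2 \right)} \right)} \right)} = \left(-3137038 - 1266135\right) + 0 = -4403173 + 0 = -4403173$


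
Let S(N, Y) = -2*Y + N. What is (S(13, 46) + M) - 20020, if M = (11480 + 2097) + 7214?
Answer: 692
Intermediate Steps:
S(N, Y) = N - 2*Y
M = 20791 (M = 13577 + 7214 = 20791)
(S(13, 46) + M) - 20020 = ((13 - 2*46) + 20791) - 20020 = ((13 - 92) + 20791) - 20020 = (-79 + 20791) - 20020 = 20712 - 20020 = 692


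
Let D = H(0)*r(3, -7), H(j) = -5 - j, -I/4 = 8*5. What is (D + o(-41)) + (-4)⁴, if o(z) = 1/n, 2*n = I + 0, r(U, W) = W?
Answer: 23279/80 ≈ 290.99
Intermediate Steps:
I = -160 (I = -32*5 = -4*40 = -160)
n = -80 (n = (-160 + 0)/2 = (½)*(-160) = -80)
D = 35 (D = (-5 - 1*0)*(-7) = (-5 + 0)*(-7) = -5*(-7) = 35)
o(z) = -1/80 (o(z) = 1/(-80) = -1/80)
(D + o(-41)) + (-4)⁴ = (35 - 1/80) + (-4)⁴ = 2799/80 + 256 = 23279/80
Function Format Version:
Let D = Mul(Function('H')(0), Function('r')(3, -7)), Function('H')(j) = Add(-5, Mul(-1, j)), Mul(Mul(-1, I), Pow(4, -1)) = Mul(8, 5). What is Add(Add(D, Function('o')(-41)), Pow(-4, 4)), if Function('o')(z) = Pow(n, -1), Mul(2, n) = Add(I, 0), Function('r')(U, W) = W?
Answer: Rational(23279, 80) ≈ 290.99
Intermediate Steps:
I = -160 (I = Mul(-4, Mul(8, 5)) = Mul(-4, 40) = -160)
n = -80 (n = Mul(Rational(1, 2), Add(-160, 0)) = Mul(Rational(1, 2), -160) = -80)
D = 35 (D = Mul(Add(-5, Mul(-1, 0)), -7) = Mul(Add(-5, 0), -7) = Mul(-5, -7) = 35)
Function('o')(z) = Rational(-1, 80) (Function('o')(z) = Pow(-80, -1) = Rational(-1, 80))
Add(Add(D, Function('o')(-41)), Pow(-4, 4)) = Add(Add(35, Rational(-1, 80)), Pow(-4, 4)) = Add(Rational(2799, 80), 256) = Rational(23279, 80)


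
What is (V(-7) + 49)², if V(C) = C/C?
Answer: 2500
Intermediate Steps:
V(C) = 1
(V(-7) + 49)² = (1 + 49)² = 50² = 2500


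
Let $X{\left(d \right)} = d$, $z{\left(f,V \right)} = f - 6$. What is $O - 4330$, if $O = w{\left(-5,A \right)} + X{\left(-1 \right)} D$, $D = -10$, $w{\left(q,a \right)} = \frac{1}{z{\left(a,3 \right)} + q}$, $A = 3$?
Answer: $- \frac{34561}{8} \approx -4320.1$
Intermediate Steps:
$z{\left(f,V \right)} = -6 + f$ ($z{\left(f,V \right)} = f - 6 = -6 + f$)
$w{\left(q,a \right)} = \frac{1}{-6 + a + q}$ ($w{\left(q,a \right)} = \frac{1}{\left(-6 + a\right) + q} = \frac{1}{-6 + a + q}$)
$O = \frac{79}{8}$ ($O = \frac{1}{-6 + 3 - 5} - -10 = \frac{1}{-8} + 10 = - \frac{1}{8} + 10 = \frac{79}{8} \approx 9.875$)
$O - 4330 = \frac{79}{8} - 4330 = - \frac{34561}{8}$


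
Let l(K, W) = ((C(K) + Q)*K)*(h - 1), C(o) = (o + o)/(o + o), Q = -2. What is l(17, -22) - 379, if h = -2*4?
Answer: -226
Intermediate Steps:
C(o) = 1 (C(o) = (2*o)/((2*o)) = (2*o)*(1/(2*o)) = 1)
h = -8
l(K, W) = 9*K (l(K, W) = ((1 - 2)*K)*(-8 - 1) = -K*(-9) = 9*K)
l(17, -22) - 379 = 9*17 - 379 = 153 - 379 = -226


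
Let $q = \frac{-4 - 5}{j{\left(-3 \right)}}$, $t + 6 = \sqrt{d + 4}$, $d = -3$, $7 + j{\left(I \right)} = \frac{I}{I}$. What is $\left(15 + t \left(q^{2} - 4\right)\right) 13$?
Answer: $\frac{1235}{4} \approx 308.75$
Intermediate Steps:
$j{\left(I \right)} = -6$ ($j{\left(I \right)} = -7 + \frac{I}{I} = -7 + 1 = -6$)
$t = -5$ ($t = -6 + \sqrt{-3 + 4} = -6 + \sqrt{1} = -6 + 1 = -5$)
$q = \frac{3}{2}$ ($q = \frac{-4 - 5}{-6} = \left(-4 - 5\right) \left(- \frac{1}{6}\right) = \left(-9\right) \left(- \frac{1}{6}\right) = \frac{3}{2} \approx 1.5$)
$\left(15 + t \left(q^{2} - 4\right)\right) 13 = \left(15 - 5 \left(\left(\frac{3}{2}\right)^{2} - 4\right)\right) 13 = \left(15 - 5 \left(\frac{9}{4} - 4\right)\right) 13 = \left(15 - - \frac{35}{4}\right) 13 = \left(15 + \frac{35}{4}\right) 13 = \frac{95}{4} \cdot 13 = \frac{1235}{4}$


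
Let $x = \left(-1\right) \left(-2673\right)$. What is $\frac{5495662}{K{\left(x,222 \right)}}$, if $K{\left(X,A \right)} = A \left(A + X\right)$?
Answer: $\frac{2747831}{321345} \approx 8.551$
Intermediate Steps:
$x = 2673$
$\frac{5495662}{K{\left(x,222 \right)}} = \frac{5495662}{222 \left(222 + 2673\right)} = \frac{5495662}{222 \cdot 2895} = \frac{5495662}{642690} = 5495662 \cdot \frac{1}{642690} = \frac{2747831}{321345}$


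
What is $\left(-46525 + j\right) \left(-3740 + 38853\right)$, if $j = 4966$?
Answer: $-1459261167$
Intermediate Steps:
$\left(-46525 + j\right) \left(-3740 + 38853\right) = \left(-46525 + 4966\right) \left(-3740 + 38853\right) = \left(-41559\right) 35113 = -1459261167$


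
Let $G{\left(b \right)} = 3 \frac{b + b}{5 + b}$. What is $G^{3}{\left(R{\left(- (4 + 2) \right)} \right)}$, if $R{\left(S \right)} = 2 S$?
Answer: $\frac{373248}{343} \approx 1088.2$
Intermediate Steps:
$G{\left(b \right)} = \frac{6 b}{5 + b}$ ($G{\left(b \right)} = 3 \frac{2 b}{5 + b} = \frac{6 b}{5 + b}$)
$G^{3}{\left(R{\left(- (4 + 2) \right)} \right)} = \left(\frac{6 \cdot 2 \left(- (4 + 2)\right)}{5 + 2 \left(- (4 + 2)\right)}\right)^{3} = \left(\frac{6 \cdot 2 \left(\left(-1\right) 6\right)}{5 + 2 \left(\left(-1\right) 6\right)}\right)^{3} = \left(\frac{6 \cdot 2 \left(-6\right)}{5 + 2 \left(-6\right)}\right)^{3} = \left(6 \left(-12\right) \frac{1}{5 - 12}\right)^{3} = \left(6 \left(-12\right) \frac{1}{-7}\right)^{3} = \left(6 \left(-12\right) \left(- \frac{1}{7}\right)\right)^{3} = \left(\frac{72}{7}\right)^{3} = \frac{373248}{343}$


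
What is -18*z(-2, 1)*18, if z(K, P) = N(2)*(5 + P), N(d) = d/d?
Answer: -1944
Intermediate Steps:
N(d) = 1
z(K, P) = 5 + P (z(K, P) = 1*(5 + P) = 5 + P)
-18*z(-2, 1)*18 = -18*(5 + 1)*18 = -18*6*18 = -108*18 = -1944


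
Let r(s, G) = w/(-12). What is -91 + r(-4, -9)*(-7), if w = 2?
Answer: -539/6 ≈ -89.833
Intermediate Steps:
r(s, G) = -1/6 (r(s, G) = 2/(-12) = 2*(-1/12) = -1/6)
-91 + r(-4, -9)*(-7) = -91 - 1/6*(-7) = -91 + 7/6 = -539/6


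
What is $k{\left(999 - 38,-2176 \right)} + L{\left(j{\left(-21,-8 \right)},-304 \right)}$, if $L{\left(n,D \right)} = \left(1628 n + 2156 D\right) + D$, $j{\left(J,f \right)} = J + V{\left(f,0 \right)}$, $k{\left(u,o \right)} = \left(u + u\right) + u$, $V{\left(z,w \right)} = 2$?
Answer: $-683777$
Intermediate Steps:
$k{\left(u,o \right)} = 3 u$ ($k{\left(u,o \right)} = 2 u + u = 3 u$)
$j{\left(J,f \right)} = 2 + J$ ($j{\left(J,f \right)} = J + 2 = 2 + J$)
$L{\left(n,D \right)} = 1628 n + 2157 D$
$k{\left(999 - 38,-2176 \right)} + L{\left(j{\left(-21,-8 \right)},-304 \right)} = 3 \left(999 - 38\right) + \left(1628 \left(2 - 21\right) + 2157 \left(-304\right)\right) = 3 \left(999 - 38\right) + \left(1628 \left(-19\right) - 655728\right) = 3 \cdot 961 - 686660 = 2883 - 686660 = -683777$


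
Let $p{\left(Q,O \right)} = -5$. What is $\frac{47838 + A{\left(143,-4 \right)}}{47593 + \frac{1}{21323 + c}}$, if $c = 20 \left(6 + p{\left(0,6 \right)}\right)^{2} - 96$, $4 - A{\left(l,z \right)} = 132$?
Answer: $\frac{506847185}{505604236} \approx 1.0025$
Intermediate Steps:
$A{\left(l,z \right)} = -128$ ($A{\left(l,z \right)} = 4 - 132 = -128$)
$c = -76$ ($c = 20 \left(6 - 5\right)^{2} - 96 = 20 \cdot 1^{2} - 96 = 20 \cdot 1 - 96 = 20 - 96 = -76$)
$\frac{47838 + A{\left(143,-4 \right)}}{47593 + \frac{1}{21323 + c}} = \frac{47838 - 128}{47593 + \frac{1}{21323 - 76}} = \frac{47710}{47593 + \frac{1}{21247}} = \frac{47710}{\frac{1011208472}{21247}} = 47710 \cdot \frac{21247}{1011208472} = \frac{506847185}{505604236}$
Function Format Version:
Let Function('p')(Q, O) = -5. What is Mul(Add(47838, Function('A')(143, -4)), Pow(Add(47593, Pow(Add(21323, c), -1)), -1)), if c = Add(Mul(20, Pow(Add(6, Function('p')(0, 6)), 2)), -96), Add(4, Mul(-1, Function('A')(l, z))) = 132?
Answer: Rational(506847185, 505604236) ≈ 1.0025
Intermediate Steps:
Function('A')(l, z) = -128 (Function('A')(l, z) = Add(4, Mul(-1, 132)) = Add(4, -132) = -128)
c = -76 (c = Add(Mul(20, Pow(Add(6, -5), 2)), -96) = Add(Mul(20, Pow(1, 2)), -96) = Add(Mul(20, 1), -96) = Add(20, -96) = -76)
Mul(Add(47838, Function('A')(143, -4)), Pow(Add(47593, Pow(Add(21323, c), -1)), -1)) = Mul(Add(47838, -128), Pow(Add(47593, Pow(Add(21323, -76), -1)), -1)) = Mul(47710, Pow(Add(47593, Pow(21247, -1)), -1)) = Mul(47710, Pow(Add(47593, Rational(1, 21247)), -1)) = Mul(47710, Pow(Rational(1011208472, 21247), -1)) = Mul(47710, Rational(21247, 1011208472)) = Rational(506847185, 505604236)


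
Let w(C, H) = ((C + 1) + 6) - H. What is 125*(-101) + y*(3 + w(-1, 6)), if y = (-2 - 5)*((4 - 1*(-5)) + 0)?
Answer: -12814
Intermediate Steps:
w(C, H) = 7 + C - H (w(C, H) = ((1 + C) + 6) - H = (7 + C) - H = 7 + C - H)
y = -63 (y = -7*((4 + 5) + 0) = -7*(9 + 0) = -7*9 = -63)
125*(-101) + y*(3 + w(-1, 6)) = 125*(-101) - 63*(3 + (7 - 1 - 1*6)) = -12625 - 63*(3 + (7 - 1 - 6)) = -12625 - 63*(3 + 0) = -12625 - 63*3 = -12625 - 189 = -12814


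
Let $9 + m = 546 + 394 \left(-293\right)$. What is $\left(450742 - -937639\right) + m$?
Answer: $1273476$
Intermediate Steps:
$m = -114905$ ($m = -9 + \left(546 + 394 \left(-293\right)\right) = -9 + \left(546 - 115442\right) = -9 - 114896 = -114905$)
$\left(450742 - -937639\right) + m = \left(450742 - -937639\right) - 114905 = \left(450742 + 937639\right) - 114905 = 1388381 - 114905 = 1273476$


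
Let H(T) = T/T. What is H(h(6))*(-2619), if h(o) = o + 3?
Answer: -2619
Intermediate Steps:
h(o) = 3 + o
H(T) = 1
H(h(6))*(-2619) = 1*(-2619) = -2619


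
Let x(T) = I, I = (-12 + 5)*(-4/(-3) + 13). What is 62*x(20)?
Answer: -18662/3 ≈ -6220.7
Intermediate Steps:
I = -301/3 (I = -7*(-4*(-⅓) + 13) = -7*(4/3 + 13) = -7*43/3 = -301/3 ≈ -100.33)
x(T) = -301/3
62*x(20) = 62*(-301/3) = -18662/3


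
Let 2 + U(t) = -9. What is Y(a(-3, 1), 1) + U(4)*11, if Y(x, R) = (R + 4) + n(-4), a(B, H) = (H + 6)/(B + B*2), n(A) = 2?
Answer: -114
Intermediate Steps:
U(t) = -11 (U(t) = -2 - 9 = -11)
a(B, H) = (6 + H)/(3*B) (a(B, H) = (6 + H)/(B + 2*B) = (6 + H)/((3*B)) = (6 + H)*(1/(3*B)) = (6 + H)/(3*B))
Y(x, R) = 6 + R (Y(x, R) = (R + 4) + 2 = (4 + R) + 2 = 6 + R)
Y(a(-3, 1), 1) + U(4)*11 = (6 + 1) - 11*11 = 7 - 121 = -114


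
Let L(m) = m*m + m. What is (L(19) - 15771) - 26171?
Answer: -41562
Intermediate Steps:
L(m) = m + m² (L(m) = m² + m = m + m²)
(L(19) - 15771) - 26171 = (19*(1 + 19) - 15771) - 26171 = (19*20 - 15771) - 26171 = (380 - 15771) - 26171 = -15391 - 26171 = -41562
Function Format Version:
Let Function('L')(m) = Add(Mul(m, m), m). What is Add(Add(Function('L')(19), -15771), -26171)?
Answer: -41562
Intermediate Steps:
Function('L')(m) = Add(m, Pow(m, 2)) (Function('L')(m) = Add(Pow(m, 2), m) = Add(m, Pow(m, 2)))
Add(Add(Function('L')(19), -15771), -26171) = Add(Add(Mul(19, Add(1, 19)), -15771), -26171) = Add(Add(Mul(19, 20), -15771), -26171) = Add(Add(380, -15771), -26171) = Add(-15391, -26171) = -41562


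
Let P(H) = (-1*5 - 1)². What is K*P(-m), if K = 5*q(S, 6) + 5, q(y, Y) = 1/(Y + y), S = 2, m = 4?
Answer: 405/2 ≈ 202.50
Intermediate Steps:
P(H) = 36 (P(H) = (-5 - 1)² = (-6)² = 36)
K = 45/8 (K = 5/(6 + 2) + 5 = 5/8 + 5 = 45/8 ≈ 5.6250)
K*P(-m) = (45/8)*36 = 405/2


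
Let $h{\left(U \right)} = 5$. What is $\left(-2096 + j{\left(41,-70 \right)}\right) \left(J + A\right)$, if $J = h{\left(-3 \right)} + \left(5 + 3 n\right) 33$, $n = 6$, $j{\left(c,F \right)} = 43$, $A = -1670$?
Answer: $1860018$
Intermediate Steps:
$J = 764$ ($J = 5 + \left(5 + 3 \cdot 6\right) 33 = 5 + \left(5 + 18\right) 33 = 5 + 23 \cdot 33 = 5 + 759 = 764$)
$\left(-2096 + j{\left(41,-70 \right)}\right) \left(J + A\right) = \left(-2096 + 43\right) \left(764 - 1670\right) = \left(-2053\right) \left(-906\right) = 1860018$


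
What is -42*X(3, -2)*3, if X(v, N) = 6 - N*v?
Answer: -1512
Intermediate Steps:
X(v, N) = 6 - N*v
-42*X(3, -2)*3 = -42*(6 - 1*(-2)*3)*3 = -42*(6 + 6)*3 = -42*12*3 = -504*3 = -1512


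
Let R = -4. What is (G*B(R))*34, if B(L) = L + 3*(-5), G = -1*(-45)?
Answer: -29070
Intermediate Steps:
G = 45
B(L) = -15 + L (B(L) = L - 15 = -15 + L)
(G*B(R))*34 = (45*(-15 - 4))*34 = (45*(-19))*34 = -855*34 = -29070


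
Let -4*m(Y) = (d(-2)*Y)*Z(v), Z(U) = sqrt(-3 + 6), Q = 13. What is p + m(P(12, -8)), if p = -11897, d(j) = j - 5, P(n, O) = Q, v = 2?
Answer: -11897 + 91*sqrt(3)/4 ≈ -11858.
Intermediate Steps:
P(n, O) = 13
d(j) = -5 + j
Z(U) = sqrt(3)
m(Y) = 7*Y*sqrt(3)/4 (m(Y) = -(-5 - 2)*Y*sqrt(3)/4 = -(-7*Y)*sqrt(3)/4 = -(-7)*Y*sqrt(3)/4 = 7*Y*sqrt(3)/4)
p + m(P(12, -8)) = -11897 + (7/4)*13*sqrt(3) = -11897 + 91*sqrt(3)/4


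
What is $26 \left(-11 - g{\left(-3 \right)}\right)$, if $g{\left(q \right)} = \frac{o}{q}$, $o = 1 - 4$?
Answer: $-312$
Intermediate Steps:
$o = -3$ ($o = 1 - 4 = -3$)
$g{\left(q \right)} = - \frac{3}{q}$
$26 \left(-11 - g{\left(-3 \right)}\right) = 26 \left(-11 - - \frac{3}{-3}\right) = 26 \left(-11 - \left(-3\right) \left(- \frac{1}{3}\right)\right) = 26 \left(-11 - 1\right) = 26 \left(-12\right) = -312$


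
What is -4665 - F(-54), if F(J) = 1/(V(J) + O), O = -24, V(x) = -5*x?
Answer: -1147591/246 ≈ -4665.0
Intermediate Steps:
F(J) = 1/(-24 - 5*J) (F(J) = 1/(-5*J - 24) = 1/(-24 - 5*J))
-4665 - F(-54) = -4665 - (-1)/(24 + 5*(-54)) = -4665 - (-1)/(24 - 270) = -4665 - (-1)/(-246) = -4665 - (-1)*(-1)/246 = -4665 - 1*1/246 = -4665 - 1/246 = -1147591/246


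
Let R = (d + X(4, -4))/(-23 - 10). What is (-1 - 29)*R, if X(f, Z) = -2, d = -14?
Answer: -160/11 ≈ -14.545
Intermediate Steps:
R = 16/33 (R = (-14 - 2)/(-23 - 10) = -16/(-33) = -16*(-1/33) = 16/33 ≈ 0.48485)
(-1 - 29)*R = (-1 - 29)*(16/33) = -30*16/33 = -160/11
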